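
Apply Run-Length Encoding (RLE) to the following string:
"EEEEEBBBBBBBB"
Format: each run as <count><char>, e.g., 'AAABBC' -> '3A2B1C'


Scanning runs left to right:
  i=0: run of 'E' x 5 -> '5E'
  i=5: run of 'B' x 8 -> '8B'

RLE = 5E8B


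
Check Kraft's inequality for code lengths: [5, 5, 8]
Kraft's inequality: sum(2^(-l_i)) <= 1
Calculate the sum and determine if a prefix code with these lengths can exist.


Sum = 2^(-5) + 2^(-5) + 2^(-8)
    = 0.03125 + 0.03125 + 0.00390625
    = 17/256 = 0.06640625
Since 0.06640625 <= 1, Kraft's inequality IS satisfied.
A prefix code with these lengths CAN exist.

Kraft sum = 0.06640625. Satisfied.


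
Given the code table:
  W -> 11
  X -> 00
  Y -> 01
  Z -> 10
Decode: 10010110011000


Decoding:
10 -> Z
01 -> Y
01 -> Y
10 -> Z
01 -> Y
10 -> Z
00 -> X


Result: ZYYZYZX


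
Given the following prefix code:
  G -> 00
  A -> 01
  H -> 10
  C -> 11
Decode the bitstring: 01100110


Decoding step by step:
Bits 01 -> A
Bits 10 -> H
Bits 01 -> A
Bits 10 -> H


Decoded message: AHAH


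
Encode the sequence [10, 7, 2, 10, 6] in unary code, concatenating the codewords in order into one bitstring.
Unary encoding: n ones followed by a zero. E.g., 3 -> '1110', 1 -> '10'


Encode each number as n ones followed by a terminating 0:
  10 -> 11111111110 (11 bits)
  7 -> 11111110 (8 bits)
  2 -> 110 (3 bits)
  10 -> 11111111110 (11 bits)
  6 -> 1111110 (7 bits)
Total length = 11 + 8 + 3 + 11 + 7 = 40 bits.

Unary([10, 7, 2, 10, 6]) = 1111111111011111110110111111111101111110 (40 bits)


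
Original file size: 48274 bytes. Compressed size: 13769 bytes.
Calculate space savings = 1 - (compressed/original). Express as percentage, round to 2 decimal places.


ratio = compressed/original = 13769/48274 = 0.285226
savings = 1 - ratio = 1 - 0.285226 = 0.714774
as a percentage: 0.714774 * 100 = 71.48%

Space savings = 1 - 13769/48274 = 71.48%


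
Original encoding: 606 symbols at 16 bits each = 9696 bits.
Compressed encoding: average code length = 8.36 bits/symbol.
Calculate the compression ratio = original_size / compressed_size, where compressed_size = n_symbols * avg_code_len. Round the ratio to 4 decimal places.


original_size = n_symbols * orig_bits = 606 * 16 = 9696 bits
compressed_size = n_symbols * avg_code_len = 606 * 8.36 = 5066.16 bits
ratio = original_size / compressed_size = 9696 / 5066.16 = 1.9139

Compression ratio = 1.9139


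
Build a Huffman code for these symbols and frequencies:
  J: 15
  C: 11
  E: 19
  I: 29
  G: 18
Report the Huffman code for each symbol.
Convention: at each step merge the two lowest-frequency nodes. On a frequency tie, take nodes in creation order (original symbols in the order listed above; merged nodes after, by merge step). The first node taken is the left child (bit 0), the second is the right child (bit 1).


Huffman tree construction:
Step 1: Merge C(11) + J(15) = 26
Step 2: Merge G(18) + E(19) = 37
Step 3: Merge (C+J)(26) + I(29) = 55
Step 4: Merge (G+E)(37) + ((C+J)+I)(55) = 92
Read each symbol's code off the tree from the root (left child = 0, right child = 1).

Codes:
  J: 101 (length 3)
  C: 100 (length 3)
  E: 01 (length 2)
  I: 11 (length 2)
  G: 00 (length 2)
Average code length: 210/92 = 2.2826 bits/symbol


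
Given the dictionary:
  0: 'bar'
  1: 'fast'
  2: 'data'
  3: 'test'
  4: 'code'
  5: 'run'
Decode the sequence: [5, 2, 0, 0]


Look up each index in the dictionary:
  5 -> 'run'
  2 -> 'data'
  0 -> 'bar'
  0 -> 'bar'

Decoded: "run data bar bar"


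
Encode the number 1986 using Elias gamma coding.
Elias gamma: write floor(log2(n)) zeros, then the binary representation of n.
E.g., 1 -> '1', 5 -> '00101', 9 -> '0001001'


num_bits = floor(log2(1986)) + 1 = 11
leading_zeros = num_bits - 1 = 10
binary(1986) = 11111000010

Elias gamma(1986) = '0000000000' + '11111000010' = 000000000011111000010 (21 bits)


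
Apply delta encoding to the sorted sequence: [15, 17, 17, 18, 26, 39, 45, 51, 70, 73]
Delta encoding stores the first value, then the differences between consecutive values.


First value: 15
Deltas:
  17 - 15 = 2
  17 - 17 = 0
  18 - 17 = 1
  26 - 18 = 8
  39 - 26 = 13
  45 - 39 = 6
  51 - 45 = 6
  70 - 51 = 19
  73 - 70 = 3


Delta encoded: [15, 2, 0, 1, 8, 13, 6, 6, 19, 3]


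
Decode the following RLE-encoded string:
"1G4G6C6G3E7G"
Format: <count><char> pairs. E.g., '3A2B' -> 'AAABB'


Expanding each <count><char> pair:
  1G -> 'G'
  4G -> 'GGGG'
  6C -> 'CCCCCC'
  6G -> 'GGGGGG'
  3E -> 'EEE'
  7G -> 'GGGGGGG'

Decoded = GGGGGCCCCCCGGGGGGEEEGGGGGGG


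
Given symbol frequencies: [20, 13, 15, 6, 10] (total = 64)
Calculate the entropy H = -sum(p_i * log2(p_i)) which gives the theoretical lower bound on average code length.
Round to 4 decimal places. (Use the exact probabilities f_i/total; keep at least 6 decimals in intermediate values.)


Per-symbol terms -p_i * log2(p_i) with p_i = f_i/64:
  p = 20/64 = 0.312500: log2(p) = -1.678072, -p*log2(p) = 0.524397
  p = 13/64 = 0.203125: log2(p) = -2.299560, -p*log2(p) = 0.467098
  p = 15/64 = 0.234375: log2(p) = -2.093109, -p*log2(p) = 0.490573
  p = 6/64 = 0.093750: log2(p) = -3.415037, -p*log2(p) = 0.320160
  p = 10/64 = 0.156250: log2(p) = -2.678072, -p*log2(p) = 0.418449
H = 0.524397 + 0.467098 + 0.490573 + 0.320160 + 0.418449 = 2.220677

H = 2.2207 bits/symbol


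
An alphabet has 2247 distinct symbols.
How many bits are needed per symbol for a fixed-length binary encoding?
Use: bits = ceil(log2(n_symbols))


log2(2247) = 11.1338
Bracket: 2^11 = 2048 < 2247 <= 2^12 = 4096
So ceil(log2(2247)) = 12

bits = ceil(log2(2247)) = ceil(11.1338) = 12 bits


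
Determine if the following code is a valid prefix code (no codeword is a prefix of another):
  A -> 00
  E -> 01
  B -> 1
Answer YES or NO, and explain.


Checking each pair (does one codeword prefix another?):
  A='00' vs E='01': no prefix
  A='00' vs B='1': no prefix
  E='01' vs A='00': no prefix
  E='01' vs B='1': no prefix
  B='1' vs A='00': no prefix
  B='1' vs E='01': no prefix
No violation found over all pairs.

YES -- this is a valid prefix code. No codeword is a prefix of any other codeword.


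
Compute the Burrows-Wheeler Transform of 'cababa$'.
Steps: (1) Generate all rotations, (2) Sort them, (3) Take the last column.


Rotations (sorted):
  0: $cababa -> last char: a
  1: a$cabab -> last char: b
  2: aba$cab -> last char: b
  3: ababa$c -> last char: c
  4: ba$caba -> last char: a
  5: baba$ca -> last char: a
  6: cababa$ -> last char: $


BWT = abbcaa$


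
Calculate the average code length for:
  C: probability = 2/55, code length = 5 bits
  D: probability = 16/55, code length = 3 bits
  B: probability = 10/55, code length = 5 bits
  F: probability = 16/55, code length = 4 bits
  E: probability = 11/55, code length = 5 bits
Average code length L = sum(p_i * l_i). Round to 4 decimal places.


Weighted contributions p_i * l_i:
  C: (2/55) * 5 = 10/55
  D: (16/55) * 3 = 48/55
  B: (10/55) * 5 = 50/55
  F: (16/55) * 4 = 64/55
  E: (11/55) * 5 = 55/55
Sum = (10 + 48 + 50 + 64 + 55)/55 = 227/55

L = 227/55 = 4.1273 bits/symbol


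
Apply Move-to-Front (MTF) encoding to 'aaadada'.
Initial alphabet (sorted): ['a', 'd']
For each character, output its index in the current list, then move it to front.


MTF encoding:
'a': index 0 in ['a', 'd'] -> ['a', 'd']
'a': index 0 in ['a', 'd'] -> ['a', 'd']
'a': index 0 in ['a', 'd'] -> ['a', 'd']
'd': index 1 in ['a', 'd'] -> ['d', 'a']
'a': index 1 in ['d', 'a'] -> ['a', 'd']
'd': index 1 in ['a', 'd'] -> ['d', 'a']
'a': index 1 in ['d', 'a'] -> ['a', 'd']


Output: [0, 0, 0, 1, 1, 1, 1]


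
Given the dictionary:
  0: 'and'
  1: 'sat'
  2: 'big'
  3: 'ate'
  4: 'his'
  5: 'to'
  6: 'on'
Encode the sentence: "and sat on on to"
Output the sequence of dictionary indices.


Look up each word in the dictionary:
  'and' -> 0
  'sat' -> 1
  'on' -> 6
  'on' -> 6
  'to' -> 5

Encoded: [0, 1, 6, 6, 5]


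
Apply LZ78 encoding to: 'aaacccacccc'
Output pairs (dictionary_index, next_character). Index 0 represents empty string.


LZ78 encoding steps:
Dictionary: {0: ''}
Step 1: w='' (idx 0), next='a' -> output (0, 'a'), add 'a' as idx 1
Step 2: w='a' (idx 1), next='a' -> output (1, 'a'), add 'aa' as idx 2
Step 3: w='' (idx 0), next='c' -> output (0, 'c'), add 'c' as idx 3
Step 4: w='c' (idx 3), next='c' -> output (3, 'c'), add 'cc' as idx 4
Step 5: w='a' (idx 1), next='c' -> output (1, 'c'), add 'ac' as idx 5
Step 6: w='cc' (idx 4), next='c' -> output (4, 'c'), add 'ccc' as idx 6


Encoded: [(0, 'a'), (1, 'a'), (0, 'c'), (3, 'c'), (1, 'c'), (4, 'c')]


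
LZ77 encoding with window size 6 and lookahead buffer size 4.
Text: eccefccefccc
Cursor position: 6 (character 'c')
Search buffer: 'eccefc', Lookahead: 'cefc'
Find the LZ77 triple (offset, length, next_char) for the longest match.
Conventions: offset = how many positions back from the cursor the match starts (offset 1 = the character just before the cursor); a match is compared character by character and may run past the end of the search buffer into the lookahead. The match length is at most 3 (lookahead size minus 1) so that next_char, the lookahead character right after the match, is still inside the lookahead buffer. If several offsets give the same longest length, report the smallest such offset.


Try each offset into the search buffer:
  offset=1 (pos 5, char 'c'): match length 1
  offset=2 (pos 4, char 'f'): match length 0
  offset=3 (pos 3, char 'e'): match length 0
  offset=4 (pos 2, char 'c'): match length 3
  offset=5 (pos 1, char 'c'): match length 1
  offset=6 (pos 0, char 'e'): match length 0
Longest match has length 3 at offset 4.
next_char = character at position 6 + 3 = 9 -> 'c'

Best match: offset=4, length=3 (matching 'cef' starting at position 2)
LZ77 triple: (4, 3, 'c')


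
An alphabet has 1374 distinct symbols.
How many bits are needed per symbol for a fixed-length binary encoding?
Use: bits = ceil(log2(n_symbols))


log2(1374) = 10.4242
Bracket: 2^10 = 1024 < 1374 <= 2^11 = 2048
So ceil(log2(1374)) = 11

bits = ceil(log2(1374)) = ceil(10.4242) = 11 bits


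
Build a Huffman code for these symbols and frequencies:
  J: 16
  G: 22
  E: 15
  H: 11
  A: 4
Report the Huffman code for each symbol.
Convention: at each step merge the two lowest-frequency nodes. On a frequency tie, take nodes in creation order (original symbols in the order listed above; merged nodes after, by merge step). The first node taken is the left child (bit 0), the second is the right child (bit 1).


Huffman tree construction:
Step 1: Merge A(4) + H(11) = 15
Step 2: Merge E(15) + (A+H)(15) = 30
Step 3: Merge J(16) + G(22) = 38
Step 4: Merge (E+(A+H))(30) + (J+G)(38) = 68
Read each symbol's code off the tree from the root (left child = 0, right child = 1).

Codes:
  J: 10 (length 2)
  G: 11 (length 2)
  E: 00 (length 2)
  H: 011 (length 3)
  A: 010 (length 3)
Average code length: 151/68 = 2.2206 bits/symbol


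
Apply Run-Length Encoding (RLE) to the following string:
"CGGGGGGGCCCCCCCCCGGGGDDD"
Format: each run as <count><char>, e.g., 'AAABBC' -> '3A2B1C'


Scanning runs left to right:
  i=0: run of 'C' x 1 -> '1C'
  i=1: run of 'G' x 7 -> '7G'
  i=8: run of 'C' x 9 -> '9C'
  i=17: run of 'G' x 4 -> '4G'
  i=21: run of 'D' x 3 -> '3D'

RLE = 1C7G9C4G3D


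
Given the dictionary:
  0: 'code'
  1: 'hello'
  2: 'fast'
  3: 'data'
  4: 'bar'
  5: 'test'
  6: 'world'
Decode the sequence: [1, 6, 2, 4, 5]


Look up each index in the dictionary:
  1 -> 'hello'
  6 -> 'world'
  2 -> 'fast'
  4 -> 'bar'
  5 -> 'test'

Decoded: "hello world fast bar test"


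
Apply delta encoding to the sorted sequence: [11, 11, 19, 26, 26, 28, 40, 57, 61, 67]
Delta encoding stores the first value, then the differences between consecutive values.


First value: 11
Deltas:
  11 - 11 = 0
  19 - 11 = 8
  26 - 19 = 7
  26 - 26 = 0
  28 - 26 = 2
  40 - 28 = 12
  57 - 40 = 17
  61 - 57 = 4
  67 - 61 = 6


Delta encoded: [11, 0, 8, 7, 0, 2, 12, 17, 4, 6]


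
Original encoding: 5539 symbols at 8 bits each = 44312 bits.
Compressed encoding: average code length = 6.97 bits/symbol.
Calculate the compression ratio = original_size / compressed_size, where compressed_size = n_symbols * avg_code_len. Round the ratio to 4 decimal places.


original_size = n_symbols * orig_bits = 5539 * 8 = 44312 bits
compressed_size = n_symbols * avg_code_len = 5539 * 6.97 = 38606.83 bits
ratio = original_size / compressed_size = 44312 / 38606.83 = 1.1478

Compression ratio = 1.1478


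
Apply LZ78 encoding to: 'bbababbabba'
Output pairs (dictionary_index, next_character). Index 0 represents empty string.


LZ78 encoding steps:
Dictionary: {0: ''}
Step 1: w='' (idx 0), next='b' -> output (0, 'b'), add 'b' as idx 1
Step 2: w='b' (idx 1), next='a' -> output (1, 'a'), add 'ba' as idx 2
Step 3: w='ba' (idx 2), next='b' -> output (2, 'b'), add 'bab' as idx 3
Step 4: w='bab' (idx 3), next='b' -> output (3, 'b'), add 'babb' as idx 4
Step 5: w='' (idx 0), next='a' -> output (0, 'a'), add 'a' as idx 5


Encoded: [(0, 'b'), (1, 'a'), (2, 'b'), (3, 'b'), (0, 'a')]


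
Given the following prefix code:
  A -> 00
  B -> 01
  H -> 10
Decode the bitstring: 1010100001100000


Decoding step by step:
Bits 10 -> H
Bits 10 -> H
Bits 10 -> H
Bits 00 -> A
Bits 01 -> B
Bits 10 -> H
Bits 00 -> A
Bits 00 -> A


Decoded message: HHHABHAA


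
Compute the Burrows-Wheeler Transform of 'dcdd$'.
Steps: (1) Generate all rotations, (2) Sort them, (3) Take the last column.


Rotations (sorted):
  0: $dcdd -> last char: d
  1: cdd$d -> last char: d
  2: d$dcd -> last char: d
  3: dcdd$ -> last char: $
  4: dd$dc -> last char: c


BWT = ddd$c


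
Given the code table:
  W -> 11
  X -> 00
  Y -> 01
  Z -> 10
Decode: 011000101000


Decoding:
01 -> Y
10 -> Z
00 -> X
10 -> Z
10 -> Z
00 -> X


Result: YZXZZX


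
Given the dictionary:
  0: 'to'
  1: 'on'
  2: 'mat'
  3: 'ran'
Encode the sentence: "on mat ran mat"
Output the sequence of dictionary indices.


Look up each word in the dictionary:
  'on' -> 1
  'mat' -> 2
  'ran' -> 3
  'mat' -> 2

Encoded: [1, 2, 3, 2]


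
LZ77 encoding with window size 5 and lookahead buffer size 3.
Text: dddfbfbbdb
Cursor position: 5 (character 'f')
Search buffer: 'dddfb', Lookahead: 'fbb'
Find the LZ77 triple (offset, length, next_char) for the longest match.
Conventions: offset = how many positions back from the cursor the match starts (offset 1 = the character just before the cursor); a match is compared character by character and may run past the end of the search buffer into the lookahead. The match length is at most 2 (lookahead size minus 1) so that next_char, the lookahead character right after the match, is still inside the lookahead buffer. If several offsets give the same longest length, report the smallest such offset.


Try each offset into the search buffer:
  offset=1 (pos 4, char 'b'): match length 0
  offset=2 (pos 3, char 'f'): match length 2
  offset=3 (pos 2, char 'd'): match length 0
  offset=4 (pos 1, char 'd'): match length 0
  offset=5 (pos 0, char 'd'): match length 0
Longest match has length 2 at offset 2.
next_char = character at position 5 + 2 = 7 -> 'b'

Best match: offset=2, length=2 (matching 'fb' starting at position 3)
LZ77 triple: (2, 2, 'b')


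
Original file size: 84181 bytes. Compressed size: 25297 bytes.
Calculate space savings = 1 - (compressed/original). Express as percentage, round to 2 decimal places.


ratio = compressed/original = 25297/84181 = 0.300507
savings = 1 - ratio = 1 - 0.300507 = 0.699493
as a percentage: 0.699493 * 100 = 69.95%

Space savings = 1 - 25297/84181 = 69.95%


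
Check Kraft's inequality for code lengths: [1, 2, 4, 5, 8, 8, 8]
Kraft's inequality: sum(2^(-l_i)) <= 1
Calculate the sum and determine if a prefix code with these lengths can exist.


Sum = 2^(-1) + 2^(-2) + 2^(-4) + 2^(-5) + 2^(-8) + 2^(-8) + 2^(-8)
    = 0.5 + 0.25 + 0.0625 + 0.03125 + 0.00390625 + 0.00390625 + 0.00390625
    = 219/256 = 0.85546875
Since 0.85546875 <= 1, Kraft's inequality IS satisfied.
A prefix code with these lengths CAN exist.

Kraft sum = 0.85546875. Satisfied.


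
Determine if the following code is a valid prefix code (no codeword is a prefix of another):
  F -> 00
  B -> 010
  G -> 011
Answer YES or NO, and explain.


Checking each pair (does one codeword prefix another?):
  F='00' vs B='010': no prefix
  F='00' vs G='011': no prefix
  B='010' vs F='00': no prefix
  B='010' vs G='011': no prefix
  G='011' vs F='00': no prefix
  G='011' vs B='010': no prefix
No violation found over all pairs.

YES -- this is a valid prefix code. No codeword is a prefix of any other codeword.


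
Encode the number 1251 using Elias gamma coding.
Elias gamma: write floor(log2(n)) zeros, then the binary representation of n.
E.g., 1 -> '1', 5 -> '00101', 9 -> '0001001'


num_bits = floor(log2(1251)) + 1 = 11
leading_zeros = num_bits - 1 = 10
binary(1251) = 10011100011

Elias gamma(1251) = '0000000000' + '10011100011' = 000000000010011100011 (21 bits)


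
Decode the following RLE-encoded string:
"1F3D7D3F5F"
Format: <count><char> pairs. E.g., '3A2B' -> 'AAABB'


Expanding each <count><char> pair:
  1F -> 'F'
  3D -> 'DDD'
  7D -> 'DDDDDDD'
  3F -> 'FFF'
  5F -> 'FFFFF'

Decoded = FDDDDDDDDDDFFFFFFFF


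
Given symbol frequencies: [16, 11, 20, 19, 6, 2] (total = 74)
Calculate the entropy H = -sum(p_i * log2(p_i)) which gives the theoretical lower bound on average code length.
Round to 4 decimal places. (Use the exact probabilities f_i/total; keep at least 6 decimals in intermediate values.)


Per-symbol terms -p_i * log2(p_i) with p_i = f_i/74:
  p = 16/74 = 0.216216: log2(p) = -2.209453, -p*log2(p) = 0.477720
  p = 11/74 = 0.148649: log2(p) = -2.750022, -p*log2(p) = 0.408787
  p = 20/74 = 0.270270: log2(p) = -1.887525, -p*log2(p) = 0.510142
  p = 19/74 = 0.256757: log2(p) = -1.961526, -p*log2(p) = 0.503635
  p = 6/74 = 0.081081: log2(p) = -3.624491, -p*log2(p) = 0.293878
  p = 2/74 = 0.027027: log2(p) = -5.209453, -p*log2(p) = 0.140796
H = 0.477720 + 0.408787 + 0.510142 + 0.503635 + 0.293878 + 0.140796 = 2.334958

H = 2.335 bits/symbol


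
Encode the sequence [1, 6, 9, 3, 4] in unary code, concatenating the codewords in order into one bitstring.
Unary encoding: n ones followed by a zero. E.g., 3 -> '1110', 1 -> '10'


Encode each number as n ones followed by a terminating 0:
  1 -> 10 (2 bits)
  6 -> 1111110 (7 bits)
  9 -> 1111111110 (10 bits)
  3 -> 1110 (4 bits)
  4 -> 11110 (5 bits)
Total length = 2 + 7 + 10 + 4 + 5 = 28 bits.

Unary([1, 6, 9, 3, 4]) = 1011111101111111110111011110 (28 bits)


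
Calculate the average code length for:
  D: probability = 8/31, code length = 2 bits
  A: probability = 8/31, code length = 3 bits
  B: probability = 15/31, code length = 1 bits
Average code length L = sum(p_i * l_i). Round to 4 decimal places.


Weighted contributions p_i * l_i:
  D: (8/31) * 2 = 16/31
  A: (8/31) * 3 = 24/31
  B: (15/31) * 1 = 15/31
Sum = (16 + 24 + 15)/31 = 55/31

L = 55/31 = 1.7742 bits/symbol


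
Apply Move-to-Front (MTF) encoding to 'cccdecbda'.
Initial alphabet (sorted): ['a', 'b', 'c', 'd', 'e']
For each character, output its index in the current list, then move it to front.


MTF encoding:
'c': index 2 in ['a', 'b', 'c', 'd', 'e'] -> ['c', 'a', 'b', 'd', 'e']
'c': index 0 in ['c', 'a', 'b', 'd', 'e'] -> ['c', 'a', 'b', 'd', 'e']
'c': index 0 in ['c', 'a', 'b', 'd', 'e'] -> ['c', 'a', 'b', 'd', 'e']
'd': index 3 in ['c', 'a', 'b', 'd', 'e'] -> ['d', 'c', 'a', 'b', 'e']
'e': index 4 in ['d', 'c', 'a', 'b', 'e'] -> ['e', 'd', 'c', 'a', 'b']
'c': index 2 in ['e', 'd', 'c', 'a', 'b'] -> ['c', 'e', 'd', 'a', 'b']
'b': index 4 in ['c', 'e', 'd', 'a', 'b'] -> ['b', 'c', 'e', 'd', 'a']
'd': index 3 in ['b', 'c', 'e', 'd', 'a'] -> ['d', 'b', 'c', 'e', 'a']
'a': index 4 in ['d', 'b', 'c', 'e', 'a'] -> ['a', 'd', 'b', 'c', 'e']


Output: [2, 0, 0, 3, 4, 2, 4, 3, 4]


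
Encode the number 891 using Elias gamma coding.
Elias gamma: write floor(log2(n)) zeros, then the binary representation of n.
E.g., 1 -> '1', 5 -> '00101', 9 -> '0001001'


num_bits = floor(log2(891)) + 1 = 10
leading_zeros = num_bits - 1 = 9
binary(891) = 1101111011

Elias gamma(891) = '000000000' + '1101111011' = 0000000001101111011 (19 bits)


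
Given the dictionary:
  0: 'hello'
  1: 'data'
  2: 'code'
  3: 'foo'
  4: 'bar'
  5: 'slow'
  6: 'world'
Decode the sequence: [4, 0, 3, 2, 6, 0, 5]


Look up each index in the dictionary:
  4 -> 'bar'
  0 -> 'hello'
  3 -> 'foo'
  2 -> 'code'
  6 -> 'world'
  0 -> 'hello'
  5 -> 'slow'

Decoded: "bar hello foo code world hello slow"


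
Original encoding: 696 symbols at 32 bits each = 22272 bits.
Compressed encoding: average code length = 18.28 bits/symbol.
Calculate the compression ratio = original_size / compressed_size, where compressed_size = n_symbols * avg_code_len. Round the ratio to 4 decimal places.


original_size = n_symbols * orig_bits = 696 * 32 = 22272 bits
compressed_size = n_symbols * avg_code_len = 696 * 18.28 = 12722.88 bits
ratio = original_size / compressed_size = 22272 / 12722.88 = 1.7505

Compression ratio = 1.7505


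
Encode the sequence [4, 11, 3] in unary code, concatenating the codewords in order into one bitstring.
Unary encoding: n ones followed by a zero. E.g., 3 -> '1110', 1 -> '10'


Encode each number as n ones followed by a terminating 0:
  4 -> 11110 (5 bits)
  11 -> 111111111110 (12 bits)
  3 -> 1110 (4 bits)
Total length = 5 + 12 + 4 = 21 bits.

Unary([4, 11, 3]) = 111101111111111101110 (21 bits)


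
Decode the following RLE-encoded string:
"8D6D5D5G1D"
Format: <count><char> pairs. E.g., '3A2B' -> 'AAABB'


Expanding each <count><char> pair:
  8D -> 'DDDDDDDD'
  6D -> 'DDDDDD'
  5D -> 'DDDDD'
  5G -> 'GGGGG'
  1D -> 'D'

Decoded = DDDDDDDDDDDDDDDDDDDGGGGGD


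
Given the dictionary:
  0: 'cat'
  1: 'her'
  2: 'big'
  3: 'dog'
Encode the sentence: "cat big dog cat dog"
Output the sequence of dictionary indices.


Look up each word in the dictionary:
  'cat' -> 0
  'big' -> 2
  'dog' -> 3
  'cat' -> 0
  'dog' -> 3

Encoded: [0, 2, 3, 0, 3]


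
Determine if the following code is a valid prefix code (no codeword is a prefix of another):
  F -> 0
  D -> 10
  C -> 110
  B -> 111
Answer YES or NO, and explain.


Checking each pair (does one codeword prefix another?):
  F='0' vs D='10': no prefix
  F='0' vs C='110': no prefix
  F='0' vs B='111': no prefix
  D='10' vs F='0': no prefix
  D='10' vs C='110': no prefix
  D='10' vs B='111': no prefix
  C='110' vs F='0': no prefix
  C='110' vs D='10': no prefix
  C='110' vs B='111': no prefix
  B='111' vs F='0': no prefix
  B='111' vs D='10': no prefix
  B='111' vs C='110': no prefix
No violation found over all pairs.

YES -- this is a valid prefix code. No codeword is a prefix of any other codeword.


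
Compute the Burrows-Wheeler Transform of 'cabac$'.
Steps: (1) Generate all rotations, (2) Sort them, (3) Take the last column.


Rotations (sorted):
  0: $cabac -> last char: c
  1: abac$c -> last char: c
  2: ac$cab -> last char: b
  3: bac$ca -> last char: a
  4: c$caba -> last char: a
  5: cabac$ -> last char: $


BWT = ccbaa$


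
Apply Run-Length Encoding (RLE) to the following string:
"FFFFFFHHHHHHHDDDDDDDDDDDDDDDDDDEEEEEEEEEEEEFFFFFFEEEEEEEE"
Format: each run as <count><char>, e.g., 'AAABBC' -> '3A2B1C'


Scanning runs left to right:
  i=0: run of 'F' x 6 -> '6F'
  i=6: run of 'H' x 7 -> '7H'
  i=13: run of 'D' x 18 -> '18D'
  i=31: run of 'E' x 12 -> '12E'
  i=43: run of 'F' x 6 -> '6F'
  i=49: run of 'E' x 8 -> '8E'

RLE = 6F7H18D12E6F8E


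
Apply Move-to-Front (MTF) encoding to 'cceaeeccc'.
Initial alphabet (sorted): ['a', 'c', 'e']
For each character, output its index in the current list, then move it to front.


MTF encoding:
'c': index 1 in ['a', 'c', 'e'] -> ['c', 'a', 'e']
'c': index 0 in ['c', 'a', 'e'] -> ['c', 'a', 'e']
'e': index 2 in ['c', 'a', 'e'] -> ['e', 'c', 'a']
'a': index 2 in ['e', 'c', 'a'] -> ['a', 'e', 'c']
'e': index 1 in ['a', 'e', 'c'] -> ['e', 'a', 'c']
'e': index 0 in ['e', 'a', 'c'] -> ['e', 'a', 'c']
'c': index 2 in ['e', 'a', 'c'] -> ['c', 'e', 'a']
'c': index 0 in ['c', 'e', 'a'] -> ['c', 'e', 'a']
'c': index 0 in ['c', 'e', 'a'] -> ['c', 'e', 'a']


Output: [1, 0, 2, 2, 1, 0, 2, 0, 0]


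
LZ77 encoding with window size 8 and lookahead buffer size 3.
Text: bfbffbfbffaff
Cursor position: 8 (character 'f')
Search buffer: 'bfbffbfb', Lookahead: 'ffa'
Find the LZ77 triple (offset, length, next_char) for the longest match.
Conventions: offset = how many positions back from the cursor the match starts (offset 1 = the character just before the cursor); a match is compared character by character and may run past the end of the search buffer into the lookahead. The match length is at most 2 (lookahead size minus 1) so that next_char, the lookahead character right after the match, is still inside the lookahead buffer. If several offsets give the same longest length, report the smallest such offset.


Try each offset into the search buffer:
  offset=1 (pos 7, char 'b'): match length 0
  offset=2 (pos 6, char 'f'): match length 1
  offset=3 (pos 5, char 'b'): match length 0
  offset=4 (pos 4, char 'f'): match length 1
  offset=5 (pos 3, char 'f'): match length 2
  offset=6 (pos 2, char 'b'): match length 0
  offset=7 (pos 1, char 'f'): match length 1
  offset=8 (pos 0, char 'b'): match length 0
Longest match has length 2 at offset 5.
next_char = character at position 8 + 2 = 10 -> 'a'

Best match: offset=5, length=2 (matching 'ff' starting at position 3)
LZ77 triple: (5, 2, 'a')


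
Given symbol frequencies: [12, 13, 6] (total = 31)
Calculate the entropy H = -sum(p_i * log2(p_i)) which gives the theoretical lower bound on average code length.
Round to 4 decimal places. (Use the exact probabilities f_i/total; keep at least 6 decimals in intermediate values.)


Per-symbol terms -p_i * log2(p_i) with p_i = f_i/31:
  p = 12/31 = 0.387097: log2(p) = -1.369234, -p*log2(p) = 0.530026
  p = 13/31 = 0.419355: log2(p) = -1.253757, -p*log2(p) = 0.525769
  p = 6/31 = 0.193548: log2(p) = -2.369234, -p*log2(p) = 0.458561
H = 0.530026 + 0.525769 + 0.458561 = 1.514356

H = 1.5144 bits/symbol


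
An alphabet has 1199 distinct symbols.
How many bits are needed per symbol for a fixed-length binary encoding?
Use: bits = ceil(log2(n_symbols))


log2(1199) = 10.2276
Bracket: 2^10 = 1024 < 1199 <= 2^11 = 2048
So ceil(log2(1199)) = 11

bits = ceil(log2(1199)) = ceil(10.2276) = 11 bits


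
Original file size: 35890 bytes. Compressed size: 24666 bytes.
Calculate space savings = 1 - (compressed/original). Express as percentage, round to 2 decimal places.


ratio = compressed/original = 24666/35890 = 0.687267
savings = 1 - ratio = 1 - 0.687267 = 0.312733
as a percentage: 0.312733 * 100 = 31.27%

Space savings = 1 - 24666/35890 = 31.27%


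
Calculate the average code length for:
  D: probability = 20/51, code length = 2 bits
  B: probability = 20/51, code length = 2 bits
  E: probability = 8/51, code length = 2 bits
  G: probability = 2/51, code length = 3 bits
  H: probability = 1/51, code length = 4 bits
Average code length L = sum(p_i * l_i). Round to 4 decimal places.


Weighted contributions p_i * l_i:
  D: (20/51) * 2 = 40/51
  B: (20/51) * 2 = 40/51
  E: (8/51) * 2 = 16/51
  G: (2/51) * 3 = 6/51
  H: (1/51) * 4 = 4/51
Sum = (40 + 40 + 16 + 6 + 4)/51 = 106/51

L = 106/51 = 2.0784 bits/symbol


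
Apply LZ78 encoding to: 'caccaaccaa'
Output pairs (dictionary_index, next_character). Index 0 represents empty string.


LZ78 encoding steps:
Dictionary: {0: ''}
Step 1: w='' (idx 0), next='c' -> output (0, 'c'), add 'c' as idx 1
Step 2: w='' (idx 0), next='a' -> output (0, 'a'), add 'a' as idx 2
Step 3: w='c' (idx 1), next='c' -> output (1, 'c'), add 'cc' as idx 3
Step 4: w='a' (idx 2), next='a' -> output (2, 'a'), add 'aa' as idx 4
Step 5: w='cc' (idx 3), next='a' -> output (3, 'a'), add 'cca' as idx 5
Step 6: w='a' (idx 2), end of input -> output (2, '')


Encoded: [(0, 'c'), (0, 'a'), (1, 'c'), (2, 'a'), (3, 'a'), (2, '')]


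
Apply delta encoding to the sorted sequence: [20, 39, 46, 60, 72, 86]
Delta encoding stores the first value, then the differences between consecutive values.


First value: 20
Deltas:
  39 - 20 = 19
  46 - 39 = 7
  60 - 46 = 14
  72 - 60 = 12
  86 - 72 = 14


Delta encoded: [20, 19, 7, 14, 12, 14]


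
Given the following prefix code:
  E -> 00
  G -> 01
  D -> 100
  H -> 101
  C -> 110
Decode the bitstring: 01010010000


Decoding step by step:
Bits 01 -> G
Bits 01 -> G
Bits 00 -> E
Bits 100 -> D
Bits 00 -> E


Decoded message: GGEDE


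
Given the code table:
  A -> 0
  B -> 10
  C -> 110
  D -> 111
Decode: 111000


Decoding:
111 -> D
0 -> A
0 -> A
0 -> A


Result: DAAA


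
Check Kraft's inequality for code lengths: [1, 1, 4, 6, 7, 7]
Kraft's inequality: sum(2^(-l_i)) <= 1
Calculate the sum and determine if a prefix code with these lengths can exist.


Sum = 2^(-1) + 2^(-1) + 2^(-4) + 2^(-6) + 2^(-7) + 2^(-7)
    = 0.5 + 0.5 + 0.0625 + 0.015625 + 0.0078125 + 0.0078125
    = 140/128 = 1.09375
Since 1.09375 > 1, Kraft's inequality is NOT satisfied.
A prefix code with these lengths CANNOT exist.

Kraft sum = 1.09375. Not satisfied.


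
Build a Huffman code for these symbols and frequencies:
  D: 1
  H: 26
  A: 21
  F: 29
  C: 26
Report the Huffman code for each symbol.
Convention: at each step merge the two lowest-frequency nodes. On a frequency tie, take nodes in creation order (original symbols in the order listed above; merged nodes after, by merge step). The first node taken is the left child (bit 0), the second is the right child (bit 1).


Huffman tree construction:
Step 1: Merge D(1) + A(21) = 22
Step 2: Merge (D+A)(22) + H(26) = 48
Step 3: Merge C(26) + F(29) = 55
Step 4: Merge ((D+A)+H)(48) + (C+F)(55) = 103
Read each symbol's code off the tree from the root (left child = 0, right child = 1).

Codes:
  D: 000 (length 3)
  H: 01 (length 2)
  A: 001 (length 3)
  F: 11 (length 2)
  C: 10 (length 2)
Average code length: 228/103 = 2.2136 bits/symbol


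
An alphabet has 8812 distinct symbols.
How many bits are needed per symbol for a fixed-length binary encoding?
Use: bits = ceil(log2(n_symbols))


log2(8812) = 13.1053
Bracket: 2^13 = 8192 < 8812 <= 2^14 = 16384
So ceil(log2(8812)) = 14

bits = ceil(log2(8812)) = ceil(13.1053) = 14 bits


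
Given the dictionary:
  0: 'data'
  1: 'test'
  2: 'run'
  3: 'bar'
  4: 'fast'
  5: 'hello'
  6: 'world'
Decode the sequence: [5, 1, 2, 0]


Look up each index in the dictionary:
  5 -> 'hello'
  1 -> 'test'
  2 -> 'run'
  0 -> 'data'

Decoded: "hello test run data"


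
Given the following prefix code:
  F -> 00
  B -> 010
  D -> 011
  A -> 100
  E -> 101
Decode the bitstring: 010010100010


Decoding step by step:
Bits 010 -> B
Bits 010 -> B
Bits 100 -> A
Bits 010 -> B


Decoded message: BBAB


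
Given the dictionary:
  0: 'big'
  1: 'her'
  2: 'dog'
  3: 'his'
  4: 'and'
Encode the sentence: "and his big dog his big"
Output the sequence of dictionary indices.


Look up each word in the dictionary:
  'and' -> 4
  'his' -> 3
  'big' -> 0
  'dog' -> 2
  'his' -> 3
  'big' -> 0

Encoded: [4, 3, 0, 2, 3, 0]


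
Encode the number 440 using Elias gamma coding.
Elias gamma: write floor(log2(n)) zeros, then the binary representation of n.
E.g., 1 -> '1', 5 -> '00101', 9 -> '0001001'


num_bits = floor(log2(440)) + 1 = 9
leading_zeros = num_bits - 1 = 8
binary(440) = 110111000

Elias gamma(440) = '00000000' + '110111000' = 00000000110111000 (17 bits)


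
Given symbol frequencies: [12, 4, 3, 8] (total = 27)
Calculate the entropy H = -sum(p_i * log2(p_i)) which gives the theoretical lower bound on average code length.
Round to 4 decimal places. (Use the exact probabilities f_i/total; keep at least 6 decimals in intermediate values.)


Per-symbol terms -p_i * log2(p_i) with p_i = f_i/27:
  p = 12/27 = 0.444444: log2(p) = -1.169925, -p*log2(p) = 0.519967
  p = 4/27 = 0.148148: log2(p) = -2.754888, -p*log2(p) = 0.408131
  p = 3/27 = 0.111111: log2(p) = -3.169925, -p*log2(p) = 0.352214
  p = 8/27 = 0.296296: log2(p) = -1.754888, -p*log2(p) = 0.519967
H = 0.519967 + 0.408131 + 0.352214 + 0.519967 = 1.800279

H = 1.8003 bits/symbol


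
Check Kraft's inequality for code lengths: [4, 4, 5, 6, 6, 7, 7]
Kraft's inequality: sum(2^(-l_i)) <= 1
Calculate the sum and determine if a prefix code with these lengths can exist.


Sum = 2^(-4) + 2^(-4) + 2^(-5) + 2^(-6) + 2^(-6) + 2^(-7) + 2^(-7)
    = 0.0625 + 0.0625 + 0.03125 + 0.015625 + 0.015625 + 0.0078125 + 0.0078125
    = 26/128 = 0.203125
Since 0.203125 <= 1, Kraft's inequality IS satisfied.
A prefix code with these lengths CAN exist.

Kraft sum = 0.203125. Satisfied.


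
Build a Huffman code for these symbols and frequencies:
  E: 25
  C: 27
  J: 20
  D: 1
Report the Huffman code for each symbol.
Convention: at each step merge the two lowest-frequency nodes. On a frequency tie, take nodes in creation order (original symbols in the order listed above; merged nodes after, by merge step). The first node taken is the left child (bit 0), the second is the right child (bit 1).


Huffman tree construction:
Step 1: Merge D(1) + J(20) = 21
Step 2: Merge (D+J)(21) + E(25) = 46
Step 3: Merge C(27) + ((D+J)+E)(46) = 73
Read each symbol's code off the tree from the root (left child = 0, right child = 1).

Codes:
  E: 11 (length 2)
  C: 0 (length 1)
  J: 101 (length 3)
  D: 100 (length 3)
Average code length: 140/73 = 1.9178 bits/symbol


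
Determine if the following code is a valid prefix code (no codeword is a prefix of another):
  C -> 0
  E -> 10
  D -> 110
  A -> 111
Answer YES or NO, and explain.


Checking each pair (does one codeword prefix another?):
  C='0' vs E='10': no prefix
  C='0' vs D='110': no prefix
  C='0' vs A='111': no prefix
  E='10' vs C='0': no prefix
  E='10' vs D='110': no prefix
  E='10' vs A='111': no prefix
  D='110' vs C='0': no prefix
  D='110' vs E='10': no prefix
  D='110' vs A='111': no prefix
  A='111' vs C='0': no prefix
  A='111' vs E='10': no prefix
  A='111' vs D='110': no prefix
No violation found over all pairs.

YES -- this is a valid prefix code. No codeword is a prefix of any other codeword.


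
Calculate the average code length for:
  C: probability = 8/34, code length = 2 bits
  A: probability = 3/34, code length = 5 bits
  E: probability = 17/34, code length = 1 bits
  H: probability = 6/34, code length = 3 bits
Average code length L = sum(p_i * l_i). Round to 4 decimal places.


Weighted contributions p_i * l_i:
  C: (8/34) * 2 = 16/34
  A: (3/34) * 5 = 15/34
  E: (17/34) * 1 = 17/34
  H: (6/34) * 3 = 18/34
Sum = (16 + 15 + 17 + 18)/34 = 66/34

L = 66/34 = 1.9412 bits/symbol


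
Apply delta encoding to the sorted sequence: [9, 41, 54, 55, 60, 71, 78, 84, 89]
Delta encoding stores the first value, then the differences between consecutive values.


First value: 9
Deltas:
  41 - 9 = 32
  54 - 41 = 13
  55 - 54 = 1
  60 - 55 = 5
  71 - 60 = 11
  78 - 71 = 7
  84 - 78 = 6
  89 - 84 = 5


Delta encoded: [9, 32, 13, 1, 5, 11, 7, 6, 5]


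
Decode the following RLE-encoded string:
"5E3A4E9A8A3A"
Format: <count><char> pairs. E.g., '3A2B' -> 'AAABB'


Expanding each <count><char> pair:
  5E -> 'EEEEE'
  3A -> 'AAA'
  4E -> 'EEEE'
  9A -> 'AAAAAAAAA'
  8A -> 'AAAAAAAA'
  3A -> 'AAA'

Decoded = EEEEEAAAEEEEAAAAAAAAAAAAAAAAAAAA


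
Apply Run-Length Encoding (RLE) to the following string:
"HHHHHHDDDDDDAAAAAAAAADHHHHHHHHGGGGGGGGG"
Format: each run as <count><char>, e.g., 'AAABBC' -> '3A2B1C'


Scanning runs left to right:
  i=0: run of 'H' x 6 -> '6H'
  i=6: run of 'D' x 6 -> '6D'
  i=12: run of 'A' x 9 -> '9A'
  i=21: run of 'D' x 1 -> '1D'
  i=22: run of 'H' x 8 -> '8H'
  i=30: run of 'G' x 9 -> '9G'

RLE = 6H6D9A1D8H9G


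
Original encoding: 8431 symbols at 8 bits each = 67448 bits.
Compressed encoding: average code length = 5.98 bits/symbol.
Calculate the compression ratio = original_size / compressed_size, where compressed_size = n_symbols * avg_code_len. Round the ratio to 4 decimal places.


original_size = n_symbols * orig_bits = 8431 * 8 = 67448 bits
compressed_size = n_symbols * avg_code_len = 8431 * 5.98 = 50417.38 bits
ratio = original_size / compressed_size = 67448 / 50417.38 = 1.3378

Compression ratio = 1.3378


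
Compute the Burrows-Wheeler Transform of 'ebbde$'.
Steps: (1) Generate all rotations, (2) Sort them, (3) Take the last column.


Rotations (sorted):
  0: $ebbde -> last char: e
  1: bbde$e -> last char: e
  2: bde$eb -> last char: b
  3: de$ebb -> last char: b
  4: e$ebbd -> last char: d
  5: ebbde$ -> last char: $


BWT = eebbd$


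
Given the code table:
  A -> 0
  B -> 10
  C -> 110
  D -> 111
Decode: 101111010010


Decoding:
10 -> B
111 -> D
10 -> B
10 -> B
0 -> A
10 -> B


Result: BDBBAB


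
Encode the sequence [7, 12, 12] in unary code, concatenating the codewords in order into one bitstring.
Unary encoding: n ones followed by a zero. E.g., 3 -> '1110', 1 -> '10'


Encode each number as n ones followed by a terminating 0:
  7 -> 11111110 (8 bits)
  12 -> 1111111111110 (13 bits)
  12 -> 1111111111110 (13 bits)
Total length = 8 + 13 + 13 = 34 bits.

Unary([7, 12, 12]) = 1111111011111111111101111111111110 (34 bits)


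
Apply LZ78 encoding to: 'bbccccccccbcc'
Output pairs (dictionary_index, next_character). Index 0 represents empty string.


LZ78 encoding steps:
Dictionary: {0: ''}
Step 1: w='' (idx 0), next='b' -> output (0, 'b'), add 'b' as idx 1
Step 2: w='b' (idx 1), next='c' -> output (1, 'c'), add 'bc' as idx 2
Step 3: w='' (idx 0), next='c' -> output (0, 'c'), add 'c' as idx 3
Step 4: w='c' (idx 3), next='c' -> output (3, 'c'), add 'cc' as idx 4
Step 5: w='cc' (idx 4), next='c' -> output (4, 'c'), add 'ccc' as idx 5
Step 6: w='c' (idx 3), next='b' -> output (3, 'b'), add 'cb' as idx 6
Step 7: w='cc' (idx 4), end of input -> output (4, '')


Encoded: [(0, 'b'), (1, 'c'), (0, 'c'), (3, 'c'), (4, 'c'), (3, 'b'), (4, '')]


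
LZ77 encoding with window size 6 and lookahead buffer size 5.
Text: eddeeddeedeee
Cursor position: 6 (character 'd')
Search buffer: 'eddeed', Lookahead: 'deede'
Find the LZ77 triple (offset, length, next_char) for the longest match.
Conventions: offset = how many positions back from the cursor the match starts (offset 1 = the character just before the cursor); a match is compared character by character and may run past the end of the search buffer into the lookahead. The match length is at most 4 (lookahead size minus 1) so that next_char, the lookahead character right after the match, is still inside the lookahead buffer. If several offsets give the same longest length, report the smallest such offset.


Try each offset into the search buffer:
  offset=1 (pos 5, char 'd'): match length 1
  offset=2 (pos 4, char 'e'): match length 0
  offset=3 (pos 3, char 'e'): match length 0
  offset=4 (pos 2, char 'd'): match length 4
  offset=5 (pos 1, char 'd'): match length 1
  offset=6 (pos 0, char 'e'): match length 0
Longest match has length 4 at offset 4.
next_char = character at position 6 + 4 = 10 -> 'e'

Best match: offset=4, length=4 (matching 'deed' starting at position 2)
LZ77 triple: (4, 4, 'e')


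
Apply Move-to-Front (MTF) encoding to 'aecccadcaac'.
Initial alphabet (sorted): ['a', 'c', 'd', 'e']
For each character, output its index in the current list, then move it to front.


MTF encoding:
'a': index 0 in ['a', 'c', 'd', 'e'] -> ['a', 'c', 'd', 'e']
'e': index 3 in ['a', 'c', 'd', 'e'] -> ['e', 'a', 'c', 'd']
'c': index 2 in ['e', 'a', 'c', 'd'] -> ['c', 'e', 'a', 'd']
'c': index 0 in ['c', 'e', 'a', 'd'] -> ['c', 'e', 'a', 'd']
'c': index 0 in ['c', 'e', 'a', 'd'] -> ['c', 'e', 'a', 'd']
'a': index 2 in ['c', 'e', 'a', 'd'] -> ['a', 'c', 'e', 'd']
'd': index 3 in ['a', 'c', 'e', 'd'] -> ['d', 'a', 'c', 'e']
'c': index 2 in ['d', 'a', 'c', 'e'] -> ['c', 'd', 'a', 'e']
'a': index 2 in ['c', 'd', 'a', 'e'] -> ['a', 'c', 'd', 'e']
'a': index 0 in ['a', 'c', 'd', 'e'] -> ['a', 'c', 'd', 'e']
'c': index 1 in ['a', 'c', 'd', 'e'] -> ['c', 'a', 'd', 'e']


Output: [0, 3, 2, 0, 0, 2, 3, 2, 2, 0, 1]
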